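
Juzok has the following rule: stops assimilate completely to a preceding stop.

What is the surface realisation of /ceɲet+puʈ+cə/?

/p/ is the segment targeted by the rule; it sits immediately after /t/, so it assimilates completely and surfaces as [t].
The same rule applies at the second boundary: /c/ → [ʈ] next to /ʈ/.

[ceɲettuʈʈə]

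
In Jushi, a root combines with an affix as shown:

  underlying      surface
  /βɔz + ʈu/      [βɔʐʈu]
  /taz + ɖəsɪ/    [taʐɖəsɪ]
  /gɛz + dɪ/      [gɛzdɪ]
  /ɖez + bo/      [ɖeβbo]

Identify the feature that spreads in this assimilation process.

Underlying /z/ is realised as [ʐ] next to /ʈ/; /ʈ/ itself does not change.
The change alveolar → retroflex matches the place of the following /ʈ/, identifying this as place assimilation.
The other alternating forms pattern the same way: /z/ → [ʐ] before /ɖ/ (alveolar → retroflex, matching retroflex); /z/ → [β] before /b/ (alveolar → bilabial, matching bilabial) — only place changes, and always toward the following segment.
No alternation appears in [gɛzdɪ]: there the adjacent consonants already agree in place (/z/ and /d/ are both alveolar), so this form is consistent with the same rule.

place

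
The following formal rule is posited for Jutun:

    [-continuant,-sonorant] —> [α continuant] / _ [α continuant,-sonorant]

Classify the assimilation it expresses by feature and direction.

The shared variable α links the value of [continuant] on the target to that of the neighbouring obstruent. [continuant] distinguishes stops from fricatives — a manner-of-articulation feature — so this is manner assimilation.
The conditioning segment sits to the right of the focus bar, meaning the trigger follows the segment that changes — regressive assimilation.

regressive manner assimilation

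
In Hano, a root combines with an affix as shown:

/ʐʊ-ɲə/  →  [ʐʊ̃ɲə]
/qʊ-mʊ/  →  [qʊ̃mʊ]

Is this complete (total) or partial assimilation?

The vowel /ʊ/ surfaces as nasalised [ʊ̃] next to the following nasal /ɲ/ — it has acquired the [+nasal] feature of its neighbour.
The other form shows the same pattern: /ʊ/ → [ʊ̃] before /m/ — each time a vowel is nasalised next to a following nasal.

partial assimilation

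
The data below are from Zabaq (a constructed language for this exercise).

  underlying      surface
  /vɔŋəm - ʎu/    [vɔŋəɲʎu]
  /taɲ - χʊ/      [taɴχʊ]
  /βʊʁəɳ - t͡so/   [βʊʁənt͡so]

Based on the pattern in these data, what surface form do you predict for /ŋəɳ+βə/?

The data show regressive place assimilation: /m/ → [ɲ] before /ʎ/; /ɲ/ → [ɴ] before /χ/; /ɳ/ → [n] before /t͡s/. In each pair only place changes, matching the following consonant, while manner and voice stay constant.
The rule targets /ɳ/ (voiced retroflex nasal), which sits before the trigger /β/ (bilabial).
The voiced bilabial nasal is [m], so /ɳ/ → [m].

[ŋəmβə]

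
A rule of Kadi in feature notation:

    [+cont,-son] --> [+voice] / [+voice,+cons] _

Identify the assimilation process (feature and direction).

The structural change is [+voice], and the conditioning segment [+voice,+cons] (a voiced consonant) is itself voiced, so the target comes to share the voicing of its neighbour — voicing assimilation.
The conditioning segment sits to the left of the focus bar, meaning the trigger precedes the segment that changes — progressive assimilation.

progressive voicing assimilation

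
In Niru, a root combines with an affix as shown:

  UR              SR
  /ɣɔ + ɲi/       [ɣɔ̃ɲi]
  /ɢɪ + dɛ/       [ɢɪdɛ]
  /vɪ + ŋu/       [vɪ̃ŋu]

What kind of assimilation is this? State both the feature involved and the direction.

regressive nasality assimilation (vowel nasalisation)

The vowel /ɔ/ surfaces as nasalised [ɔ̃] next to the following nasal /ɲ/ — it has acquired the [+nasal] feature of its neighbour.
The other form shows the same pattern: /ɪ/ → [ɪ̃] before /ŋ/ — each time a vowel is nasalised next to a following nasal.
No change occurs in [ɢɪdɛ] because the vowel at the boundary is adjacent to an oral consonant, not a nasal (/ɪ/ next to /d/).
Because the conditioning nasal is to the right of the vowel that changes, the process is regressive (anticipatory).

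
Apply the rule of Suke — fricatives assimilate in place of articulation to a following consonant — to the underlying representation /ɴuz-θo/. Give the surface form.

[ɴuðθo]

/z/ is a voiced alveolar fricative. The following trigger /θ/ is dental, so /z/ must become dental as well.
Changing only its place to dental gives [ð] — the voiced dental fricative.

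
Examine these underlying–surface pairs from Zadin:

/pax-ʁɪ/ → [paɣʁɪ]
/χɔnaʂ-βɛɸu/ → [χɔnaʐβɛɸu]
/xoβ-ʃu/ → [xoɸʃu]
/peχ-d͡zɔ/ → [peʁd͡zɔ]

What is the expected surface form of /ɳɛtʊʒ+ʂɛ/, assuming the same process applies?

The data show regressive voicing assimilation: /x/ → [ɣ] before /ʁ/; /ʂ/ → [ʐ] before /β/; /β/ → [ɸ] before /ʃ/; /χ/ → [ʁ] before /d͡z/. In each pair only voicing changes, matching the following consonant, while place and manner stay constant.
The rule targets /ʒ/ (voiced postalveolar fricative), which sits before the trigger /ʂ/ (voiceless).
A voiceless postalveolar fricative is [ʃ], so the surface segment is [ʃ].

[ɳɛtʊʃʂɛ]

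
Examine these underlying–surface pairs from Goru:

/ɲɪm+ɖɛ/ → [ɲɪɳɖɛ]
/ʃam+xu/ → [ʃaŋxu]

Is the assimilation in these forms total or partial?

partial assimilation

The segment that alternates is /m/, which surfaces as [ɳ] when adjacent to /ɖ/.
/m/ is bilabial while /ɖ/ is retroflex; the output [ɳ] is retroflex, matching the trigger — so the feature that spreads is place.
Manner and voice are unchanged, so the assimilation is partial, not total.
The other alternating form patterns the same way: /m/ → [ŋ] before /x/ (bilabial → velar, matching velar) — only place changes, and always toward the following segment.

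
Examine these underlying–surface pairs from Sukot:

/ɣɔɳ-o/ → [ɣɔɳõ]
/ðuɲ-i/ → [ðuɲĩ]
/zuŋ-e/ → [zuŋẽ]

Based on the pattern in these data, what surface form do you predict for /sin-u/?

[sinũ]

The data show progressive nasality assimilation (vowel nasalisation): /o/ → [õ] after /ɳ/; /i/ → [ĩ] after /ɲ/; /e/ → [ẽ] after /ŋ/ — a vowel is nasalised by an immediately preceding nasal consonant.
/u/ sits next to the nasal /n/ and is therefore nasalised to [ũ].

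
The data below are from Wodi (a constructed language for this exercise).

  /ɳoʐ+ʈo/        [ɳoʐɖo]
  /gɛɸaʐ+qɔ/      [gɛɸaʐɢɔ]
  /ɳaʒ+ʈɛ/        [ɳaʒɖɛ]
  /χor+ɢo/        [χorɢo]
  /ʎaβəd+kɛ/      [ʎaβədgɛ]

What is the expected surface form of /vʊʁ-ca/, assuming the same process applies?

The data show progressive voicing assimilation: /ʈ/ → [ɖ] after /ʐ/; /q/ → [ɢ] after /ʐ/; /ʈ/ → [ɖ] after /ʒ/; /k/ → [g] after /d/. In each pair only voicing changes, matching the preceding consonant, while place and manner stay constant.
No alternation appears in [χorɢo]: there the adjacent consonants already agree in voicing (/ɢ/ and /r/ are both voiced), so this form is consistent with the same rule.
The rule targets /c/ (voiceless palatal stop), which sits after the trigger /ʁ/ (voiced).
A voiced palatal stop is [ɟ], so the surface segment is [ɟ].

[vʊʁɟa]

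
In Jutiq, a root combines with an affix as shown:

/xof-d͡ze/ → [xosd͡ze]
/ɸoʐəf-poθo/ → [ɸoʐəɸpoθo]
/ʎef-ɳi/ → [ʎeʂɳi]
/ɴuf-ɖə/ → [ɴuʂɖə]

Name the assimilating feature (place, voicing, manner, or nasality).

place

The segment that alternates is /f/, which surfaces as [s] when adjacent to /d͡z/.
/f/ is labiodental while /d͡z/ is alveolar; the output [s] is alveolar, matching the trigger — so the feature that spreads is place.
Checking the remaining alternations: /f/ → [ɸ] before /p/ (labiodental → bilabial, matching bilabial); /f/ → [ʂ] before /ɳ/ (labiodental → retroflex, matching retroflex); /f/ → [ʂ] before /ɖ/ (labiodental → retroflex, matching retroflex) — only place changes, and always toward the following segment.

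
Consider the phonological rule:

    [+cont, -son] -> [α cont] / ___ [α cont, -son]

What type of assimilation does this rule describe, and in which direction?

The rule copies [cont] (continuancy) from the environment onto the target fricatives; since [±cont] encodes the stop/fricative manner contrast, the assimilating dimension is manner.
The conditioning segment sits to the right of the focus bar, meaning the trigger follows the segment that changes — regressive assimilation.

regressive manner assimilation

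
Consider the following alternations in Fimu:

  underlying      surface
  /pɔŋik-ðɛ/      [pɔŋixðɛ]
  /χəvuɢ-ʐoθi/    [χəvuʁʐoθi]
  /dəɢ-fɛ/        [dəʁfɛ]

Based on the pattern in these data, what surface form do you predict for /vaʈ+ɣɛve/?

[vaʂɣɛve]

The data show regressive manner assimilation: /k/ → [x] before /ð/; /ɢ/ → [ʁ] before /ʐ/; /ɢ/ → [ʁ] before /f/. In each pair only manner changes, matching the following consonant, while place and voice stay constant.
The rule targets /ʈ/ (voiceless retroflex stop), which sits before the trigger /ɣ/ (fricative).
A voiceless retroflex fricative is [ʂ], so the surface segment is [ʂ].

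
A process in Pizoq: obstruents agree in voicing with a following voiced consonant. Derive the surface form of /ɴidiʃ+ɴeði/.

[ɴidiʒɴeði]

The rule targets /ʃ/ (voiceless postalveolar fricative), which sits before the trigger /ɴ/ (voiced).
The voiced postalveolar fricative is [ʒ], so /ʃ/ → [ʒ].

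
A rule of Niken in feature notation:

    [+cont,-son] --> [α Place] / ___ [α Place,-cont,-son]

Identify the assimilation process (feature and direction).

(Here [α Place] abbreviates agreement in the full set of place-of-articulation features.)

The rule copies the place features (abbreviated [Place]) from the environment onto the target, so the assimilating feature is place.
Since the environment is written after the underscore, the trigger follows the target; the direction is regressive.

regressive place assimilation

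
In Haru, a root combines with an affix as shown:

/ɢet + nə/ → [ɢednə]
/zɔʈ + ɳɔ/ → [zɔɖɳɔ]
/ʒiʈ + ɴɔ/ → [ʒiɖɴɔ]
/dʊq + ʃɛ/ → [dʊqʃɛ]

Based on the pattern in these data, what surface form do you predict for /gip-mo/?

[gibmo]

The data show regressive voicing assimilation: /t/ → [d] before /n/; /ʈ/ → [ɖ] before /ɳ/; /ʈ/ → [ɖ] before /ɴ/. In each pair only voicing changes, matching the following consonant, while place and manner stay constant.
No alternation appears in [dʊqʃɛ]: there the adjacent consonants already agree in voicing (/q/ and /ʃ/ are both voiceless), so this form is consistent with the same rule.
The rule targets /p/ (voiceless bilabial stop), which sits before the trigger /m/ (voiced).
Changing only its voicing to voiced gives [b] — the voiced bilabial stop.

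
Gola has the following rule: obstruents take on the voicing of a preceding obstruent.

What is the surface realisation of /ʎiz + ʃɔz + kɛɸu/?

[ʎizʒɔzgɛɸu]

The rule targets /ʃ/ (voiceless postalveolar fricative), which sits after the trigger /z/ (voiced).
The voiced postalveolar fricative is [ʒ], so /ʃ/ → [ʒ].
The same rule applies at the second boundary: /k/ → [g] next to /z/.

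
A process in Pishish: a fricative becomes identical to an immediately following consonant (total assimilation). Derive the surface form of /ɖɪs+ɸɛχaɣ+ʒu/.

/s/ is the segment targeted by the rule; it sits immediately before /ɸ/, so it assimilates completely and surfaces as [ɸ].
The same rule applies at the second boundary: /ɣ/ → [ʒ] next to /ʒ/.

[ɖɪɸɸɛχaʒʒu]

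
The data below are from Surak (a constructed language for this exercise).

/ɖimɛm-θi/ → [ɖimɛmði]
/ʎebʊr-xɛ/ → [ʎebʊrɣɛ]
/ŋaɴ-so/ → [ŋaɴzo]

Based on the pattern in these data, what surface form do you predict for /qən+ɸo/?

The data show progressive voicing assimilation: /θ/ → [ð] after /m/; /x/ → [ɣ] after /r/; /s/ → [z] after /ɴ/. In each pair only voicing changes, matching the preceding consonant, while place and manner stay constant.
The rule targets /ɸ/ (voiceless bilabial fricative), which sits after the trigger /n/ (voiced).
Changing only its voicing to voiced gives [β] — the voiced bilabial fricative.

[qənβo]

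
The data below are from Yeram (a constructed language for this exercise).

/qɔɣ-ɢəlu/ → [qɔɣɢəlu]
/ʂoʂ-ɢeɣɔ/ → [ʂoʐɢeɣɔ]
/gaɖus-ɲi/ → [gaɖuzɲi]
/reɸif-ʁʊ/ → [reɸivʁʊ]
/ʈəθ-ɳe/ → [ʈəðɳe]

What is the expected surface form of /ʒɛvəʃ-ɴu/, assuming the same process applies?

[ʒɛvəʒɴu]

The data show regressive voicing assimilation: /ʂ/ → [ʐ] before /ɢ/; /s/ → [z] before /ɲ/; /f/ → [v] before /ʁ/; /θ/ → [ð] before /ɳ/. In each pair only voicing changes, matching the following consonant, while place and manner stay constant.
Nothing changes in [qɔɣɢəlu]: there the adjacent consonants already agree in voicing (/ɣ/ and /ɢ/ are both voiced), so this form is consistent with the same rule.
The rule targets /ʃ/ (voiceless postalveolar fricative), which sits before the trigger /ɴ/ (voiced).
The voiced postalveolar fricative is [ʒ], so /ʃ/ → [ʒ].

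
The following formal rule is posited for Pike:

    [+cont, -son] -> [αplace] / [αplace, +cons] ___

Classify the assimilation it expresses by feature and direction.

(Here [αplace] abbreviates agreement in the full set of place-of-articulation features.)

The shared variable α links the value of the place features (abbreviated [place]) on the target to the same value on the neighbouring segment, so place is the feature that assimilates.
Since the environment is written before the underscore, the trigger precedes the target; the direction is progressive.

progressive place assimilation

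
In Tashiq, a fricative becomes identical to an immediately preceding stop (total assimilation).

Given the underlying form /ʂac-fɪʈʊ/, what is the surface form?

[ʂaccɪʈʊ]

/f/ is the segment targeted by the rule; it sits immediately after /c/, so it assimilates completely and surfaces as [c].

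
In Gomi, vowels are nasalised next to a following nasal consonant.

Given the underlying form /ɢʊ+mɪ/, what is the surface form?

The vowel /ʊ/ is adjacent to the following nasal /m/, so it acquires [+nasal] and surfaces as [ʊ̃].

[ɢʊ̃mɪ]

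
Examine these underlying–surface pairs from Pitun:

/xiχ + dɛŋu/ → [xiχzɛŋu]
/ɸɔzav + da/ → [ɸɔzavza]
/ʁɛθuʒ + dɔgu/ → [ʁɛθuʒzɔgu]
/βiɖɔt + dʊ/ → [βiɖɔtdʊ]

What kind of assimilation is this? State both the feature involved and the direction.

progressive manner assimilation

Comparing underlying and surface forms, /d/ → [z] is the alternation; the neighbouring /χ/ is constant.
The change stop → fricative matches the manner of the preceding /χ/, identifying this as manner assimilation.
Place and voice are unchanged, so the assimilation is partial, not total.
The other alternating forms pattern the same way: /d/ → [z] after /v/ (stop → fricative, matching a fricative); /d/ → [z] after /ʒ/ (stop → fricative, matching a fricative) — only manner changes, and always toward the preceding segment.
Nothing changes in [βiɖɔtdʊ]: there the adjacent consonants already agree in manner (/d/ and /t/ are both stops), so this form is consistent with the same rule.
The trigger is the preceding segment, so the direction is progressive (perseverative).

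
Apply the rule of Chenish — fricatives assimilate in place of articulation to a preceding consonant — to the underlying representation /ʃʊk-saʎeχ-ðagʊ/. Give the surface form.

/s/ is a voiceless alveolar fricative. The preceding trigger /k/ is velar, so /s/ must become velar as well.
Changing only its place to velar gives [x] — the voiceless velar fricative.
The same rule applies at the second boundary: /ð/ → [ʁ] next to /χ/.

[ʃʊkxaʎeχʁagʊ]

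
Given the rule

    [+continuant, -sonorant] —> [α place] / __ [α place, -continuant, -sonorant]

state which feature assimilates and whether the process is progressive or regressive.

regressive place assimilation

The shared variable α links the value of the place features (abbreviated [place]) on the target to the same value on the neighbouring segment, so place is the feature that assimilates.
Since the environment is written after the underscore, the trigger follows the target; the direction is regressive.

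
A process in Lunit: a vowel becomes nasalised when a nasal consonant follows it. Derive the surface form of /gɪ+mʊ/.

[gɪ̃mʊ]

/ɪ/ sits next to the nasal /m/ and is therefore nasalised to [ɪ̃].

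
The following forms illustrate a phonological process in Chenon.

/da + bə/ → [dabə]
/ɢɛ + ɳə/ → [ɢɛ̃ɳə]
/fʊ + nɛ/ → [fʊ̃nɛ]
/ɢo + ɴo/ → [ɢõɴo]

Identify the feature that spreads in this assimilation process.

The vowel /ɛ/ surfaces as nasalised [ɛ̃] next to the following nasal /ɳ/ — it has acquired the [+nasal] feature of its neighbour.
The other forms show the same pattern: /ʊ/ → [ʊ̃] before /n/; /o/ → [õ] before /ɴ/ — each time a vowel is nasalised next to a following nasal.
No change occurs in [dabə] because the vowel at the boundary is adjacent to an oral consonant, not a nasal (/a/ next to /b/).

nasality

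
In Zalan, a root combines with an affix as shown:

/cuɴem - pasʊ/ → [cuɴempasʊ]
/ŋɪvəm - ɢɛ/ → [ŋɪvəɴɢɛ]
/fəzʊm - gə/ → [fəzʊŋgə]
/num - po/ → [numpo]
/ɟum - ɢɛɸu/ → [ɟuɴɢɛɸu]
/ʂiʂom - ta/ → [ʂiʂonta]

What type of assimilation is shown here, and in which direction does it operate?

Comparing underlying and surface forms, /m/ → [ɴ] is the alternation; the neighbouring /ɢ/ is constant.
The change bilabial → uvular matches the place of the following /ɢ/, identifying this as place assimilation.
Manner and voice are unchanged, so the assimilation is partial, not total.
The other alternating forms pattern the same way: /m/ → [ŋ] before /g/ (bilabial → velar, matching velar); /m/ → [n] before /t/ (bilabial → alveolar, matching alveolar) — only place changes, and always toward the following segment.
No alternation appears in [cuɴempasʊ], [numpo]: there the adjacent consonants already agree in place (/m/ and /p/ are both bilabial; /m/ and /p/ are both bilabial), so these forms are consistent with the same rule.
Since the segment that changes precedes the conditioning segment, the assimilation is regressive.

regressive place assimilation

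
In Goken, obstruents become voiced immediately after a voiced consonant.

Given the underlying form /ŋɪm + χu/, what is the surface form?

[ŋɪmʁu]

The rule targets /χ/ (voiceless uvular fricative), which sits after the trigger /m/ (voiced).
Changing only its voicing to voiced gives [ʁ] — the voiced uvular fricative.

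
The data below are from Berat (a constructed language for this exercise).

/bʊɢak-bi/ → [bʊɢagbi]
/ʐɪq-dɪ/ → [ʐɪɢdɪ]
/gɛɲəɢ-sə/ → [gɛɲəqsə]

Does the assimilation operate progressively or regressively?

Underlying /k/ is realised as [g] next to /b/; /b/ itself does not change.
/k/ is voiceless while /b/ is voiced; the output [g] is voiced, matching the trigger — so the feature that spreads is voicing.
Checking the remaining alternations: /q/ → [ɢ] before /d/ (voiceless → voiced, matching voiced); /ɢ/ → [q] before /s/ (voiced → voiceless, matching voiceless) — only voicing changes, and always toward the following segment.
Since the segment that changes precedes the conditioning segment, the assimilation is regressive.

regressive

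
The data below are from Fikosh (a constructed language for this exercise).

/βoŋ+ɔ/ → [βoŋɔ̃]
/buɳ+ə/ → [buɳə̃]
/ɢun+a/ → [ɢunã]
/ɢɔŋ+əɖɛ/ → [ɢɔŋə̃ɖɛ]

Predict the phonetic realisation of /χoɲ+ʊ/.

The data show progressive nasality assimilation (vowel nasalisation): /ɔ/ → [ɔ̃] after /ŋ/; /ə/ → [ə̃] after /ɳ/; /a/ → [ã] after /n/; /ə/ → [ə̃] after /ŋ/ — a vowel is nasalised by an immediately preceding nasal consonant.
/ʊ/ sits next to the nasal /ɲ/ and is therefore nasalised to [ʊ̃].

[χoɲʊ̃]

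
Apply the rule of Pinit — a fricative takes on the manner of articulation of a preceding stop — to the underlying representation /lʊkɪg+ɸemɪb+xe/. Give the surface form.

The rule targets /ɸ/ (voiceless bilabial fricative), which sits after the trigger /g/ (stop).
Changing only its manner to stop gives [p] — the voiceless bilabial stop.
The same rule applies at the second boundary: /x/ → [k] next to /b/.

[lʊkɪgpemɪbke]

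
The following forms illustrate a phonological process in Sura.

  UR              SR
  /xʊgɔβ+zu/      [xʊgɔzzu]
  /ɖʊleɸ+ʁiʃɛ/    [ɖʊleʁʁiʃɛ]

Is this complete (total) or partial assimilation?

Underlying /ɸ/ is realised as [ʁ] next to /ʁ/; /ʁ/ itself does not change.
The output [ʁ] is identical to the trigger /ʁ/ — every feature (place, manner, voicing) has been copied — so this is total assimilation.
The other form behaves the same way: /β/ → [z] before /z/ — in each case the output is a copy of the following consonant.

total assimilation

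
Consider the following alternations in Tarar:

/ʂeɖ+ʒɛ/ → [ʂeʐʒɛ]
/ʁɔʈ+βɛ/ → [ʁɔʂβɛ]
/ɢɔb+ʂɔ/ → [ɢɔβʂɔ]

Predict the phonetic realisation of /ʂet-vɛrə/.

The data show regressive manner assimilation: /ɖ/ → [ʐ] before /ʒ/; /ʈ/ → [ʂ] before /β/; /b/ → [β] before /ʂ/. In each pair only manner changes, matching the following consonant, while place and voice stay constant.
The rule targets /t/ (voiceless alveolar stop), which sits before the trigger /v/ (fricative).
A voiceless alveolar fricative is [s], so the surface segment is [s].

[ʂesvɛrə]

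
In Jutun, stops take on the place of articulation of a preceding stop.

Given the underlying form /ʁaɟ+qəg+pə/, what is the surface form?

The rule targets /q/ (voiceless uvular stop), which sits after the trigger /ɟ/ (palatal).
The voiceless palatal stop is [c], so /q/ → [c].
At the second juncture, /p/ likewise becomes [k] adjacent to /g/.

[ʁaɟcəgkə]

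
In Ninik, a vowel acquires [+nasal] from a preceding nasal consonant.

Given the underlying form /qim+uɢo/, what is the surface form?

The vowel /u/ is adjacent to the preceding nasal /m/, so it acquires [+nasal] and surfaces as [ũ].

[qimũɢo]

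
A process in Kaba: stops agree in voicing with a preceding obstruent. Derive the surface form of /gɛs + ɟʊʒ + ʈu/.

The rule targets /ɟ/ (voiced palatal stop), which sits after the trigger /s/ (voiceless).
Changing only its voicing to voiceless gives [c] — the voiceless palatal stop.
The same rule applies at the second boundary: /ʈ/ → [ɖ] next to /ʒ/.

[gɛscʊʒɖu]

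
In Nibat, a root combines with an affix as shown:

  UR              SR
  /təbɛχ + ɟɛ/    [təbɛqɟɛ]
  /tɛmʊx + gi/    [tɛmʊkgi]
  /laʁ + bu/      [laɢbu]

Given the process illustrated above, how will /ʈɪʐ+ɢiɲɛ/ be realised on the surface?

The data show regressive manner assimilation: /χ/ → [q] before /ɟ/; /x/ → [k] before /g/; /ʁ/ → [ɢ] before /b/. In each pair only manner changes, matching the following consonant, while place and voice stay constant.
The rule targets /ʐ/ (voiced retroflex fricative), which sits before the trigger /ɢ/ (stop).
Changing only its manner to stop gives [ɖ] — the voiced retroflex stop.

[ʈɪɖɢiɲɛ]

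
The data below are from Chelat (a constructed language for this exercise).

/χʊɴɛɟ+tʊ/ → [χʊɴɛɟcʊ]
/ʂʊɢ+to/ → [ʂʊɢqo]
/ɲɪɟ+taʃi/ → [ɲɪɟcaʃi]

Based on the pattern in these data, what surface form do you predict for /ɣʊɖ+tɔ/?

The data show progressive place assimilation: /t/ → [c] after /ɟ/; /t/ → [q] after /ɢ/. In each pair only place changes, matching the preceding consonant, while manner and voice stay constant.
The rule targets /t/ (voiceless alveolar stop), which sits after the trigger /ɖ/ (retroflex).
The voiceless retroflex stop is [ʈ], so /t/ → [ʈ].

[ɣʊɖʈɔ]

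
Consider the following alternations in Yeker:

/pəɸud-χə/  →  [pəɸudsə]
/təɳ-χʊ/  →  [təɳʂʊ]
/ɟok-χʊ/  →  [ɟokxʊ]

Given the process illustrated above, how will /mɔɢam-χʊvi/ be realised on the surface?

[mɔɢamɸʊvi]

The data show progressive place assimilation: /χ/ → [s] after /d/; /χ/ → [ʂ] after /ɳ/; /χ/ → [x] after /k/. In each pair only place changes, matching the preceding consonant, while manner and voice stay constant.
The rule targets /χ/ (voiceless uvular fricative), which sits after the trigger /m/ (bilabial).
A voiceless bilabial fricative is [ɸ], so the surface segment is [ɸ].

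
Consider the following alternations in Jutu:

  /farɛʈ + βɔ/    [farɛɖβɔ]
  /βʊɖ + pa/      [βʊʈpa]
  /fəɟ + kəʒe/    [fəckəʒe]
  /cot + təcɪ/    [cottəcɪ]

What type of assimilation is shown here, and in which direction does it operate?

regressive voicing assimilation

The segment that alternates is /ʈ/, which surfaces as [ɖ] when adjacent to /β/.
The change voiceless → voiced matches the voicing of the following /β/, identifying this as voicing assimilation.
Place and manner are unchanged, so the assimilation is partial, not total.
The same holds elsewhere in the data: /ɖ/ → [ʈ] before /p/ (voiced → voiceless, matching voiceless); /ɟ/ → [c] before /k/ (voiced → voiceless, matching voiceless) — only voicing changes, and always toward the following segment.
No alternation appears in [cottəcɪ]: there the adjacent consonants already agree in voicing (/t/ and /t/ are both voiceless), so this form is consistent with the same rule.
The trigger is the following segment, so the direction is regressive (anticipatory).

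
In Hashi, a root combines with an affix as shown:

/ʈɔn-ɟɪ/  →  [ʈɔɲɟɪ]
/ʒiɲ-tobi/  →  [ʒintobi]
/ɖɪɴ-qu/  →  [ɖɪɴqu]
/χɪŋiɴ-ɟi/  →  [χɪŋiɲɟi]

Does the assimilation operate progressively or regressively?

regressive

Comparing underlying and surface forms, /n/ → [ɲ] is the alternation; the neighbouring /ɟ/ is constant.
/n/ is alveolar while /ɟ/ is palatal; the output [ɲ] is palatal, matching the trigger — so the feature that spreads is place.
The other alternating forms pattern the same way: /ɲ/ → [n] before /t/ (palatal → alveolar, matching alveolar); /ɴ/ → [ɲ] before /ɟ/ (uvular → palatal, matching palatal) — only place changes, and always toward the following segment.
Nothing changes in [ɖɪɴqu]: there the adjacent consonants already agree in place (/ɴ/ and /q/ are both uvular), so this form is consistent with the same rule.
Since the segment that changes precedes the conditioning segment, the assimilation is regressive.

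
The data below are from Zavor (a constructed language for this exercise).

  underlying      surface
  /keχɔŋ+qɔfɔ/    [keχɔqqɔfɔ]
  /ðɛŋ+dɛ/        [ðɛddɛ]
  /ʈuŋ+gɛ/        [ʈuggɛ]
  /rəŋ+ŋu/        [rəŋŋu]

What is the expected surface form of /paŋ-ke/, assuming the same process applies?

The data show regressive total assimilation (/ŋ/ → [q] before /q/; /ŋ/ → [d] before /d/; /ŋ/ → [g] before /g/): in every case the target segment becomes identical to its following neighbour, copying more than a single feature.
In [rəŋŋu] the two consonants at the boundary are already identical (/ŋ/ + /ŋ/), so the rule applies vacuously and nothing changes.
/ŋ/ is the segment targeted by the rule; it sits immediately before /k/, so it assimilates completely and surfaces as [k].

[pakke]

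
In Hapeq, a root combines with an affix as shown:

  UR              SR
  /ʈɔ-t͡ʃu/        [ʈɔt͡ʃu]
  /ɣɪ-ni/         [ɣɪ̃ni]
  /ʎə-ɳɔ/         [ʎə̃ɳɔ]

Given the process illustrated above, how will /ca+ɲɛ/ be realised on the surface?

[cãɲɛ]

The data show regressive nasality assimilation (vowel nasalisation): /ɪ/ → [ɪ̃] before /n/; /ə/ → [ə̃] before /ɳ/ — a vowel is nasalised by an immediately following nasal consonant.
No change occurs in [ʈɔt͡ʃu] because the vowel at the boundary is adjacent to an oral consonant, not a nasal (/ɔ/ next to /t͡ʃ/).
The vowel /a/ is adjacent to the following nasal /ɲ/, so it acquires [+nasal] and surfaces as [ã].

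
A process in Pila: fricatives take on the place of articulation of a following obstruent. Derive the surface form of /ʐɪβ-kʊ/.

[ʐɪɣkʊ]

/β/ is a voiced bilabial fricative. The following trigger /k/ is velar, so /β/ must become velar as well.
The voiced velar fricative is [ɣ], so /β/ → [ɣ].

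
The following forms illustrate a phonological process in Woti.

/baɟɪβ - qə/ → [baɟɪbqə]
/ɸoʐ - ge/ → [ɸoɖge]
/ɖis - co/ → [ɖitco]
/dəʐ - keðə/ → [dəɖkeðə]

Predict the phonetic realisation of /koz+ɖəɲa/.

[kodɖəɲa]

The data show regressive manner assimilation: /β/ → [b] before /q/; /ʐ/ → [ɖ] before /g/; /s/ → [t] before /c/; /ʐ/ → [ɖ] before /k/. In each pair only manner changes, matching the following consonant, while place and voice stay constant.
The rule targets /z/ (voiced alveolar fricative), which sits before the trigger /ɖ/ (stop).
Changing only its manner to stop gives [d] — the voiced alveolar stop.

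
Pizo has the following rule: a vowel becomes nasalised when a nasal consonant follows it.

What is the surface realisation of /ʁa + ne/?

[ʁãne]

The vowel /a/ is adjacent to the following nasal /n/, so it acquires [+nasal] and surfaces as [ã].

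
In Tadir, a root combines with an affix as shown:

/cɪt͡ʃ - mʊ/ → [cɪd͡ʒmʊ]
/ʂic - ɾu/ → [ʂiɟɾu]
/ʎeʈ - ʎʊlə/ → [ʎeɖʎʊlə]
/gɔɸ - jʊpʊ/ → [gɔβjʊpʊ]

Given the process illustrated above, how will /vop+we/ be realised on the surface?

[vobwe]

The data show regressive voicing assimilation: /t͡ʃ/ → [d͡ʒ] before /m/; /c/ → [ɟ] before /ɾ/; /ʈ/ → [ɖ] before /ʎ/; /ɸ/ → [β] before /j/. In each pair only voicing changes, matching the following consonant, while place and manner stay constant.
/p/ is a voiceless bilabial stop. The following trigger /w/ is voiced, so /p/ must become voiced as well.
A voiced bilabial stop is [b], so the surface segment is [b].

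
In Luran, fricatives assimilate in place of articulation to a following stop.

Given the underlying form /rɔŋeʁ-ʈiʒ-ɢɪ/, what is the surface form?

The rule targets /ʁ/ (voiced uvular fricative), which sits before the trigger /ʈ/ (retroflex).
Changing only its place to retroflex gives [ʐ] — the voiced retroflex fricative.
At the second juncture, /ʒ/ likewise becomes [ʁ] adjacent to /ɢ/.

[rɔŋeʐʈiʁɢɪ]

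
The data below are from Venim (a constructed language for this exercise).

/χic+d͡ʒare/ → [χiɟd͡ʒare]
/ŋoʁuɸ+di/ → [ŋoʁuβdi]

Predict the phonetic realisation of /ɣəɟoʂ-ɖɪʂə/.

[ɣəɟoʐɖɪʂə]

The data show regressive voicing assimilation: /c/ → [ɟ] before /d͡ʒ/; /ɸ/ → [β] before /d/. In each pair only voicing changes, matching the following consonant, while place and manner stay constant.
/ʂ/ is a voiceless retroflex fricative. The following trigger /ɖ/ is voiced, so /ʂ/ must become voiced as well.
The voiced retroflex fricative is [ʐ], so /ʂ/ → [ʐ].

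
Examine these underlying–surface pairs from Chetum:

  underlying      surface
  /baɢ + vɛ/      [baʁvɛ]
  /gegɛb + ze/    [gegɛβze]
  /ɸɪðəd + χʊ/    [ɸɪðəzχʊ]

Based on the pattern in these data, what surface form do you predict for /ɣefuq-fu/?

[ɣefuχfu]

The data show regressive manner assimilation: /ɢ/ → [ʁ] before /v/; /b/ → [β] before /z/; /d/ → [z] before /χ/. In each pair only manner changes, matching the following consonant, while place and voice stay constant.
/q/ is a voiceless uvular stop. The following trigger /f/ is a fricative, so /q/ must become a fricative as well.
A voiceless uvular fricative is [χ], so the surface segment is [χ].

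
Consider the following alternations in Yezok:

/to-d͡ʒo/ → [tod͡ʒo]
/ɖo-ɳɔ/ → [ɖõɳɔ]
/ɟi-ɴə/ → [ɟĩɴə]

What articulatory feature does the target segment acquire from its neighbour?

nasality

The vowel /o/ surfaces as nasalised [õ] next to the following nasal /ɳ/ — it has acquired the [+nasal] feature of its neighbour.
Likewise in the remaining data: /i/ → [ĩ] before /ɴ/ — each time a vowel is nasalised next to a following nasal.
No change occurs in [tod͡ʒo] because the vowel at the boundary is adjacent to an oral consonant, not a nasal (/o/ next to /d͡ʒ/).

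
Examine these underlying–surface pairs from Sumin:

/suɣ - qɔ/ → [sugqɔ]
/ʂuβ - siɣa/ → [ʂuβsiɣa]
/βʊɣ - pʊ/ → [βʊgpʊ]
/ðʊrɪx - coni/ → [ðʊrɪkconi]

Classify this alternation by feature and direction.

regressive manner assimilation

Comparing underlying and surface forms, /ɣ/ → [g] is the alternation; the neighbouring /q/ is constant.
The change fricative → stop matches the manner of the following /q/, identifying this as manner assimilation.
Place and voice are unchanged, so the assimilation is partial, not total.
The other alternating forms pattern the same way: /ɣ/ → [g] before /p/ (fricative → stop, matching a stop); /x/ → [k] before /c/ (fricative → stop, matching a stop) — only manner changes, and always toward the following segment.
No alternation appears in [ʂuβsiɣa]: there the adjacent consonants already agree in manner (/β/ and /s/ are both fricatives), so this form is consistent with the same rule.
The trigger is the following segment, so the direction is regressive (anticipatory).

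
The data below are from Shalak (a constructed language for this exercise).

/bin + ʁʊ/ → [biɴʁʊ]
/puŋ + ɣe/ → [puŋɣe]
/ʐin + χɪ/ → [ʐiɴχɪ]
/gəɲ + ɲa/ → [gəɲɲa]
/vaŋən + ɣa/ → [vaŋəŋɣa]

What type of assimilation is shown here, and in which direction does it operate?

regressive place assimilation

Underlying /n/ is realised as [ɴ] next to /ʁ/; /ʁ/ itself does not change.
/n/ is alveolar while /ʁ/ is uvular; the output [ɴ] is uvular, matching the trigger — so the feature that spreads is place.
Manner and voice are unchanged, so the assimilation is partial, not total.
The same holds elsewhere in the data: /n/ → [ɴ] before /χ/ (alveolar → uvular, matching uvular); /n/ → [ŋ] before /ɣ/ (alveolar → velar, matching velar) — only place changes, and always toward the following segment.
Nothing changes in [puŋɣe], [gəɲɲa]: there the adjacent consonants already agree in place (/ŋ/ and /ɣ/ are both velar; /ɲ/ and /ɲ/ are both palatal), so these forms are consistent with the same rule.
Since the segment that changes precedes the conditioning segment, the assimilation is regressive.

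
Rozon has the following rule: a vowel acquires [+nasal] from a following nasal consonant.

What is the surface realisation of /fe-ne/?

The vowel /e/ is adjacent to the following nasal /n/, so it acquires [+nasal] and surfaces as [ẽ].

[fẽne]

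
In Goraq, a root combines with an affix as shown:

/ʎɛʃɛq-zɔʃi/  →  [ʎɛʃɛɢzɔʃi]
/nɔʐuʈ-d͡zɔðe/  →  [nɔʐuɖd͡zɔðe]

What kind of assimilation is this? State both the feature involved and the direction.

Underlying /q/ is realised as [ɢ] next to /z/; /z/ itself does not change.
The change voiceless → voiced matches the voicing of the following /z/, identifying this as voicing assimilation.
Place and manner are unchanged, so the assimilation is partial, not total.
The other alternating form patterns the same way: /ʈ/ → [ɖ] before /d͡z/ (voiceless → voiced, matching voiced) — only voicing changes, and always toward the following segment.
Since the segment that changes precedes the conditioning segment, the assimilation is regressive.

regressive voicing assimilation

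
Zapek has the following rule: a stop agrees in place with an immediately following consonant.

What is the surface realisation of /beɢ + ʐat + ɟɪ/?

[beɖʐacɟɪ]

The rule targets /ɢ/ (voiced uvular stop), which sits before the trigger /ʐ/ (retroflex).
A voiced retroflex stop is [ɖ], so the surface segment is [ɖ].
The same rule applies at the second boundary: /t/ → [c] next to /ɟ/.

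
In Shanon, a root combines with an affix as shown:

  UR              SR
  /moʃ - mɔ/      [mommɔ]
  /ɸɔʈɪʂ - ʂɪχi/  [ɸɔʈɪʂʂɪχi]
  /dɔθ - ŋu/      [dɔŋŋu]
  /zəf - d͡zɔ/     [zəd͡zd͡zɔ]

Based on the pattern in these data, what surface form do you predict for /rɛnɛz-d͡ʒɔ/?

[rɛnɛd͡ʒd͡ʒɔ]

The data show regressive total assimilation (/ʃ/ → [m] before /m/; /θ/ → [ŋ] before /ŋ/; /f/ → [d͡z] before /d͡z/): in every case the target segment becomes identical to its following neighbour, copying more than a single feature.
In [ɸɔʈɪʂʂɪχi] the two consonants at the boundary are already identical (/ʂ/ + /ʂ/), so the rule applies vacuously and nothing changes.
/z/ is the segment targeted by the rule; it sits immediately before /d͡ʒ/, so it assimilates completely and surfaces as [d͡ʒ].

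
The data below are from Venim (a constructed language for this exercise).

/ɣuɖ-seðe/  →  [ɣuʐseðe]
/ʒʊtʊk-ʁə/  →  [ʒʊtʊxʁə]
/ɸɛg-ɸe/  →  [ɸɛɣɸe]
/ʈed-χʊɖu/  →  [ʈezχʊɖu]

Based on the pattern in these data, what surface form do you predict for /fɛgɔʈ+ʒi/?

[fɛgɔʂʒi]

The data show regressive manner assimilation: /ɖ/ → [ʐ] before /s/; /k/ → [x] before /ʁ/; /g/ → [ɣ] before /ɸ/; /d/ → [z] before /χ/. In each pair only manner changes, matching the following consonant, while place and voice stay constant.
/ʈ/ is a voiceless retroflex stop. The following trigger /ʒ/ is a fricative, so /ʈ/ must become a fricative as well.
Changing only its manner to fricative gives [ʂ] — the voiceless retroflex fricative.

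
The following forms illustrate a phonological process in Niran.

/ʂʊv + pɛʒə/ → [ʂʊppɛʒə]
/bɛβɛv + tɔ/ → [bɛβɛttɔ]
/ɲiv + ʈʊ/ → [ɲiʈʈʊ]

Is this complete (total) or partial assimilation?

The segment that alternates is /v/, which surfaces as [p] when adjacent to /p/.
The output [p] is identical to the trigger /p/ — every feature (place, manner, voicing) has been copied — so this is total assimilation.
The other forms behave the same way: /v/ → [t] before /t/; /v/ → [ʈ] before /ʈ/ — in each case the output is a copy of the following consonant.

total assimilation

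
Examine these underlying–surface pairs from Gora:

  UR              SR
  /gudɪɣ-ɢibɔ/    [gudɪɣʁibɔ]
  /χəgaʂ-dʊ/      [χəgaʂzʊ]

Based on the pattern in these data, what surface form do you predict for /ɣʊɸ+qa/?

[ɣʊɸχa]

The data show progressive manner assimilation: /ɢ/ → [ʁ] after /ɣ/; /d/ → [z] after /ʂ/. In each pair only manner changes, matching the preceding consonant, while place and voice stay constant.
The rule targets /q/ (voiceless uvular stop), which sits after the trigger /ɸ/ (fricative).
The voiceless uvular fricative is [χ], so /q/ → [χ].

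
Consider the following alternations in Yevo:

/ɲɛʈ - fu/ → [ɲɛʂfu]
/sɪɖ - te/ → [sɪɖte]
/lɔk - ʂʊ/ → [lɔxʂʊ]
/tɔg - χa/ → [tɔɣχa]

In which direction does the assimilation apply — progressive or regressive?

The segment that alternates is /ʈ/, which surfaces as [ʂ] when adjacent to /f/.
The change stop → fricative matches the manner of the following /f/, identifying this as manner assimilation.
Checking the remaining alternations: /k/ → [x] before /ʂ/ (stop → fricative, matching a fricative); /g/ → [ɣ] before /χ/ (stop → fricative, matching a fricative) — only manner changes, and always toward the following segment.
No alternation appears in [sɪɖte]: there the adjacent consonants already agree in manner (/ɖ/ and /t/ are both stops), so this form is consistent with the same rule.
The trigger is the following segment, so the direction is regressive (anticipatory).

regressive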